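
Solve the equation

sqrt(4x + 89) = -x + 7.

x = -2

Square both sides: 4x + 89 = (-x + 7)^2.
Expand and rearrange: x^2 - 18x - 40 = 0.
Solving gives x = 20 or x = -2.
Check each candidate in the original equation:
  x = 20: sqrt(169) = 13, while -x + 7 = -13 — extraneous.
  x = -2: sqrt(81) = 9, while -x + 7 = 9 — valid.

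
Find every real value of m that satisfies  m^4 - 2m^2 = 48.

m = -2.8284 or m = 2.8284

Let u = m^2. The equation becomes u^2 - 2u - 48 = 0.
Factor: (u + 6)(u - 8) = 0, so u = -6 or u = 8.
m^2 = -6 < 0 has no real solution.
m^2 = 8 gives m = +/-2*sqrt(2) ~= +/-2.8284.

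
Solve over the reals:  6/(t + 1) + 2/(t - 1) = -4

t = -2.7321 or t = 0.7321

Multiply both sides by (t + 1)(t - 1):
6(t - 1) + 2(t + 1) = -4(t + 1)(t - 1).
Expand and collect terms: -4t² - 8t + 8 = 0.
By the quadratic formula, t = (8 ± √192) / -8, so t ≈ -2.7321 or t ≈ 0.7321.
Neither value makes a denominator zero (t ≠ -1, t ≠ 1), so both are valid.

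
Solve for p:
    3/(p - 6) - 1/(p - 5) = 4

Multiply both sides by (p - 6)(p - 5):
3(p - 5) - (p - 6) = 4(p - 6)(p - 5).
Expand and collect terms: 4p^2 - 46p + 129 = 0.
By the quadratic formula, p = (46 +/- sqrt(52)) / 8, so p ~= 6.6514 or p ~= 4.8486.
Neither value makes a denominator zero (p != 6, p != 5), so both are valid.

p = 4.8486 or p = 6.6514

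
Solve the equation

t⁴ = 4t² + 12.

Let u = t². The equation becomes u² - 4u - 12 = 0.
Factor: (u + 2)(u - 6) = 0, so u = -2 or u = 6.
t² = -2 < 0 has no real solution.
t² = 6 gives t = ±√(6) ≈ ±2.4495.

t = -2.4495 or t = 2.4495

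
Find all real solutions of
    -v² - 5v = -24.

Bring every term to one side: -v² - 5v + 24 = 0.
Factor: -1(v + 8)(v - 3) = 0.
So v = -8 or v = 3.

v = -8 or v = 3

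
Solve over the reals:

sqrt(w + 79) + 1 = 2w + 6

Isolate the radical: sqrt(w + 79) = 2w + 5.
Square both sides: w + 79 = (2w + 5)^2.
Expand and rearrange: 4w^2 + 19w - 54 = 0.
Solving gives w = 2 or w = -6.75.
Check each candidate in the original equation:
  w = 2: sqrt(81) = 9, while 2w + 5 = 9 — valid.
  w = -6.75: sqrt(72.25) = 8.5, while 2w + 5 = -8.5 — extraneous.

w = 2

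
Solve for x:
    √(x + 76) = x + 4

Square both sides: x + 76 = (x + 4)².
Expand and rearrange: x² + 7x - 60 = 0.
Solving gives x = 5 or x = -12.
Check each candidate in the original equation:
  x = 5: √(81) = 9, while x + 4 = 9 — valid.
  x = -12: √(64) = 8, while x + 4 = -8 — extraneous.

x = 5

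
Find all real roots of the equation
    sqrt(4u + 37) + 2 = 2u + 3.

Isolate the radical: sqrt(4u + 37) = 2u + 1.
Square both sides: 4u + 37 = (2u + 1)^2.
Expand and rearrange: 4u^2 - 36 = 0.
Solving gives u = 3 or u = -3.
Check each candidate in the original equation:
  u = 3: sqrt(49) = 7, while 2u + 1 = 7 — valid.
  u = -3: sqrt(25) = 5, while 2u + 1 = -5 — extraneous.

u = 3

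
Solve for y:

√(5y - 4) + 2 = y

Isolate the radical: √(5y - 4) = y - 2.
Square both sides: 5y - 4 = (y - 2)².
Expand and rearrange: y² - 9y + 8 = 0.
Solving gives y = 8 or y = 1.
Check each candidate in the original equation:
  y = 8: √(36) = 6, while y - 2 = 6 — valid.
  y = 1: √(1) = 1, while y - 2 = -1 — extraneous.

y = 8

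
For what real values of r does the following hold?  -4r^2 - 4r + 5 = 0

Discriminant: (-4)^2 - 4*(-4)*5 = 96.
Quadratic formula: r = (4 +/- sqrt(96)) / (-8).
So r = -sqrt(6)/2 - 1/2 ~= -1.7247 or r = -1/2 + sqrt(6)/2 ~= 0.7247.

r = -1.7247 or r = 0.7247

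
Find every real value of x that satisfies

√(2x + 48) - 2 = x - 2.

x = 8

Isolate the radical: √(2x + 48) = x.
Square both sides: 2x + 48 = (x)².
Expand and rearrange: x² - 2x - 48 = 0.
Solving gives x = 8 or x = -6.
Check each candidate in the original equation:
  x = 8: √(64) = 8, while x = 8 — valid.
  x = -6: √(36) = 6, while x = -6 — extraneous.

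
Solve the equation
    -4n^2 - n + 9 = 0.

Discriminant: (-1)^2 - 4*(-4)*9 = 145.
Quadratic formula: n = (1 +/- sqrt(145)) / (-8).
So n = -sqrt(145)/8 - 1/8 ~= -1.6302 or n = -1/8 + sqrt(145)/8 ~= 1.3802.

n = -1.6302 or n = 1.3802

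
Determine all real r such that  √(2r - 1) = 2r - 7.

r = 5

Square both sides: 2r - 1 = (2r - 7)².
Expand and rearrange: 4r² - 30r + 50 = 0.
Solving gives r = 5 or r = 2.5.
Check each candidate in the original equation:
  r = 5: √(9) = 3, while 2r - 7 = 3 — valid.
  r = 2.5: √(4) = 2, while 2r - 7 = -2 — extraneous.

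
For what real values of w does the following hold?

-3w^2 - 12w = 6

w = -3.4142 or w = -0.5858

Rearrange to standard form: -3w^2 - 12w - 6 = 0.
Discriminant: (-12)^2 - 4*(-3)*(-6) = 72.
Quadratic formula: w = (12 +/- sqrt(72)) / (-6).
So w = -2 - sqrt(2) ~= -3.4142 or w = -2 + sqrt(2) ~= -0.5858.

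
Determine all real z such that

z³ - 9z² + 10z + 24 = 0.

Possible rational roots are divisors of 24. Testing z = 3 gives 0, so (z - 3) is a factor.
Divide: z³ - 9z² + 10z + 24 = (z - 3)(z² - 6z - 8).
Apply the quadratic formula to z² - 6z - 8 = 0: z = (6 ± √68)/2, i.e. z ≈ 7.1231 or z ≈ -1.1231.

z = -1.1231 or z = 3 or z = 7.1231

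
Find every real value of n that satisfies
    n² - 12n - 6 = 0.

n = -0.4807 or n = 12.4807

Discriminant: (-12)² − 4·1·(-6) = 168.
Quadratic formula: n = (12 ± √168) / 2.
So n = 6 + √(42) ≈ 12.4807 or n = 6 - √(42) ≈ -0.4807.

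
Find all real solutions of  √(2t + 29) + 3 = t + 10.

Isolate the radical: √(2t + 29) = t + 7.
Square both sides: 2t + 29 = (t + 7)².
Expand and rearrange: t² + 12t + 20 = 0.
Solving gives t = -2 or t = -10.
Check each candidate in the original equation:
  t = -2: √(25) = 5, while t + 7 = 5 — valid.
  t = -10: √(9) = 3, while t + 7 = -3 — extraneous.

t = -2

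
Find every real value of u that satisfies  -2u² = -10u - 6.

u = -0.5414 or u = 5.5414

Rearrange to standard form: -2u² + 10u + 6 = 0.
Discriminant: (10)² − 4·(-2)·6 = 148.
Quadratic formula: u = (-10 ± √148) / (-4).
So u = 5/2 - √(37)/2 ≈ -0.5414 or u = 5/2 + √(37)/2 ≈ 5.5414.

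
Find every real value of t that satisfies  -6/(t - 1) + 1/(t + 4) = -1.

Multiply both sides by (t - 1)(t + 4):
-6(t + 4) + (t - 1) = -(t - 1)(t + 4).
Expand and collect terms: -t² + 2t + 29 = 0.
By the quadratic formula, t = (-2 ± √120) / -2, so t ≈ -4.4772 or t ≈ 6.4772.
Neither value makes a denominator zero (t ≠ 1, t ≠ -4), so both are valid.

t = -4.4772 or t = 6.4772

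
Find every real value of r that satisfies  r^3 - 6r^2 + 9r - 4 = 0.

Possible rational roots are divisors of -4. Testing r = 4 gives 0, so (r - 4) is a factor.
Divide: r^3 - 6r^2 + 9r - 4 = (r - 4)(r^2 - 2r + 1).
The quadratic has the repeated root r = 1.

r = 1 or r = 4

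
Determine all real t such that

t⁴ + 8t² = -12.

Let u = t². The equation becomes u² + 8u + 12 = 0.
Factor: (u + 2)(u + 6) = 0, so u = -2 or u = -6.
t² = -2 < 0 has no real solution.
t² = -6 < 0 has no real solution.

No real solutions.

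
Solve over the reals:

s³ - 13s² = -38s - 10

s = -0.2426 or s = 5 or s = 8.2426

Rearrange: s³ - 13s² + 38s + 10 = 0.
Possible rational roots are divisors of 10. Testing s = 5 gives 0, so (s - 5) is a factor.
Divide: s³ - 13s² + 38s + 10 = (s - 5)(s² - 8s - 2).
Apply the quadratic formula to s² - 8s - 2 = 0: s = (8 ± √72)/2, i.e. s ≈ 8.2426 or s ≈ -0.2426.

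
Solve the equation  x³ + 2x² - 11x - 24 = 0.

x = -3 or x = -2.3723 or x = 3.3723

Possible rational roots are divisors of -24. Testing x = -3 gives 0, so (x + 3) is a factor.
Divide: x³ + 2x² - 11x - 24 = (x + 3)(x² - x - 8).
Apply the quadratic formula to x² - x - 8 = 0: x = (1 ± √33)/2, i.e. x ≈ 3.3723 or x ≈ -2.3723.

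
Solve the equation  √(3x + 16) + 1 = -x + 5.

Isolate the radical: √(3x + 16) = -x + 4.
Square both sides: 3x + 16 = (-x + 4)².
Expand and rearrange: x² - 11x = 0.
Solving gives x = 11 or x = 0.
Check each candidate in the original equation:
  x = 11: √(49) = 7, while -x + 4 = -7 — extraneous.
  x = 0: √(16) = 4, while -x + 4 = 4 — valid.

x = 0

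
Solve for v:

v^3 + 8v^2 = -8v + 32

v = -5.4641 or v = -4 or v = 1.4641

Rearrange: v^3 + 8v^2 + 8v - 32 = 0.
Possible rational roots are divisors of -32. Testing v = -4 gives 0, so (v + 4) is a factor.
Divide: v^3 + 8v^2 + 8v - 32 = (v + 4)(v^2 + 4v - 8).
Apply the quadratic formula to v^2 + 4v - 8 = 0: v = (-4 +/- sqrt(48))/2, i.e. v ~= 1.4641 or v ~= -5.4641.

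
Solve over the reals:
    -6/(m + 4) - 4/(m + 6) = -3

m = -5.4415 or m = -1.2251

Multiply both sides by (m + 4)(m + 6):
-6(m + 6) - 4(m + 4) = -3(m + 4)(m + 6).
Expand and collect terms: -3m^2 - 20m - 20 = 0.
By the quadratic formula, m = (20 +/- sqrt(160)) / -6, so m ~= -5.4415 or m ~= -1.2251.
Neither value makes a denominator zero (m != -4, m != -6), so both are valid.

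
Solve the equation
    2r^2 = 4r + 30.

Bring every term to one side: 2r^2 - 4r - 30 = 0.
Factor: 2(r - 5)(r + 3) = 0.
So r = 5 or r = -3.

r = -3 or r = 5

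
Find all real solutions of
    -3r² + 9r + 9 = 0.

Discriminant: (9)² − 4·(-3)·9 = 189.
Quadratic formula: r = (-9 ± √189) / (-6).
So r = 3/2 - √(21)/2 ≈ -0.7913 or r = 3/2 + √(21)/2 ≈ 3.7913.

r = -0.7913 or r = 3.7913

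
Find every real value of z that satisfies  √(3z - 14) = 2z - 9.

Square both sides: 3z - 14 = (2z - 9)².
Expand and rearrange: 4z² - 39z + 95 = 0.
Solving gives z = 5 or z = 4.75.
Check each candidate in the original equation:
  z = 5: √(1) = 1, while 2z - 9 = 1 — valid.
  z = 4.75: √(0.25) = 0.5, while 2z - 9 = 0.5 — valid.

z = 4.75 or z = 5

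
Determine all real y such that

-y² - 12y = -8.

Rearrange to standard form: -y² - 12y + 8 = 0.
Discriminant: (-12)² − 4·(-1)·8 = 176.
Quadratic formula: y = (12 ± √176) / (-2).
So y = -2·√(11) - 6 ≈ -12.6332 or y = -6 + 2·√(11) ≈ 0.6332.

y = -12.6332 or y = 0.6332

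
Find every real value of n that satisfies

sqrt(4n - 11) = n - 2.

Square both sides: 4n - 11 = (n - 2)^2.
Expand and rearrange: n^2 - 8n + 15 = 0.
Solving gives n = 5 or n = 3.
Check each candidate in the original equation:
  n = 5: sqrt(9) = 3, while n - 2 = 3 — valid.
  n = 3: sqrt(1) = 1, while n - 2 = 1 — valid.

n = 3 or n = 5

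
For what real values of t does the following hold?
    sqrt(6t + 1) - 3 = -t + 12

Isolate the radical: sqrt(6t + 1) = -t + 15.
Square both sides: 6t + 1 = (-t + 15)^2.
Expand and rearrange: t^2 - 36t + 224 = 0.
Solving gives t = 28 or t = 8.
Check each candidate in the original equation:
  t = 28: sqrt(169) = 13, while -t + 15 = -13 — extraneous.
  t = 8: sqrt(49) = 7, while -t + 15 = 7 — valid.

t = 8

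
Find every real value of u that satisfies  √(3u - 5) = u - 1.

u = 2 or u = 3

Square both sides: 3u - 5 = (u - 1)².
Expand and rearrange: u² - 5u + 6 = 0.
Solving gives u = 3 or u = 2.
Check each candidate in the original equation:
  u = 3: √(4) = 2, while u - 1 = 2 — valid.
  u = 2: √(1) = 1, while u - 1 = 1 — valid.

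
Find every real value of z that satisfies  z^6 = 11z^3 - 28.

Let u = z^3. The equation becomes u^2 - 11u + 28 = 0.
Factor: (u - 7)(u - 4) = 0, so u = 7 or u = 4.
z^3 = 7 gives z = (7)^(1/3) ~= 1.9129.
z^3 = 4 gives z = (4)^(1/3) ~= 1.5874.

z = 1.5874 or z = 1.9129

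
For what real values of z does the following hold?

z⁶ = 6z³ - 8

z = 1.2599 or z = 1.5874

Let u = z³. The equation becomes u² - 6u + 8 = 0.
Factor: (u - 2)(u - 4) = 0, so u = 2 or u = 4.
z³ = 2 gives z = ∛(2) ≈ 1.2599.
z³ = 4 gives z = ∛(4) ≈ 1.5874.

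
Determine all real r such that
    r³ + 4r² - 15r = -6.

Rearrange: r³ + 4r² - 15r + 6 = 0.
Possible rational roots are divisors of 6. Testing r = 2 gives 0, so (r - 2) is a factor.
Divide: r³ + 4r² - 15r + 6 = (r - 2)(r² + 6r - 3).
Apply the quadratic formula to r² + 6r - 3 = 0: r = (-6 ± √48)/2, i.e. r ≈ 0.4641 or r ≈ -6.4641.

r = -6.4641 or r = 0.4641 or r = 2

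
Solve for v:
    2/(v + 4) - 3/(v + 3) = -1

v = -4.7321 or v = -1.2679

Multiply both sides by (v + 4)(v + 3):
2(v + 3) - 3(v + 4) = -(v + 4)(v + 3).
Expand and collect terms: -v² - 6v - 6 = 0.
By the quadratic formula, v = (6 ± √12) / -2, so v ≈ -4.7321 or v ≈ -1.2679.
Neither value makes a denominator zero (v ≠ -4, v ≠ -3), so both are valid.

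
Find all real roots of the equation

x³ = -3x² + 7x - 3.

Rearrange: x³ + 3x² - 7x + 3 = 0.
Possible rational roots are divisors of 3. Testing x = 1 gives 0, so (x - 1) is a factor.
Divide: x³ + 3x² - 7x + 3 = (x - 1)(x² + 4x - 3).
Apply the quadratic formula to x² + 4x - 3 = 0: x = (-4 ± √28)/2, i.e. x ≈ 0.6458 or x ≈ -4.6458.

x = -4.6458 or x = 0.6458 or x = 1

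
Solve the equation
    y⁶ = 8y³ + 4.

y = -0.7787 or y = 2.0386

Let u = y³. The equation becomes u² - 8u - 4 = 0.
By the quadratic formula, u = 4 + 2·√(5) or u = 4 - 2·√(5).
y³ = 4 + 2·√(5) gives y = ∛(4 + 2·√(5)) ≈ 2.0386.
y³ = 4 - 2·√(5) gives y = -∛(-4 + 2·√(5)) ≈ -0.7787.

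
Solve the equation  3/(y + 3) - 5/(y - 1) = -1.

y = -4.5826 or y = 4.5826

Multiply both sides by (y + 3)(y - 1):
3(y - 1) - 5(y + 3) = -(y + 3)(y - 1).
Expand and collect terms: -y² + 21 = 0.
By the quadratic formula, y = (0 ± √84) / -2, so y ≈ -4.5826 or y ≈ 4.5826.
Neither value makes a denominator zero (y ≠ -3, y ≠ 1), so both are valid.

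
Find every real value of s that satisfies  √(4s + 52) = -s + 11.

s = 3

Square both sides: 4s + 52 = (-s + 11)².
Expand and rearrange: s² - 26s + 69 = 0.
Solving gives s = 23 or s = 3.
Check each candidate in the original equation:
  s = 23: √(144) = 12, while -s + 11 = -12 — extraneous.
  s = 3: √(64) = 8, while -s + 11 = 8 — valid.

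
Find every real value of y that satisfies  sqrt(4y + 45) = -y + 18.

y = 9

Square both sides: 4y + 45 = (-y + 18)^2.
Expand and rearrange: y^2 - 40y + 279 = 0.
Solving gives y = 31 or y = 9.
Check each candidate in the original equation:
  y = 31: sqrt(169) = 13, while -y + 18 = -13 — extraneous.
  y = 9: sqrt(81) = 9, while -y + 18 = 9 — valid.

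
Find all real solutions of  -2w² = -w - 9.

w = -1.886 or w = 2.386

Rearrange to standard form: -2w² + w + 9 = 0.
Discriminant: (1)² − 4·(-2)·9 = 73.
Quadratic formula: w = (-1 ± √73) / (-4).
So w = 1/4 - √(73)/4 ≈ -1.886 or w = 1/4 + √(73)/4 ≈ 2.386.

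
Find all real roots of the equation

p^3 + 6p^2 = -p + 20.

Rearrange: p^3 + 6p^2 + p - 20 = 0.
Possible rational roots are divisors of -20. Testing p = -5 gives 0, so (p + 5) is a factor.
Divide: p^3 + 6p^2 + p - 20 = (p + 5)(p^2 + p - 4).
Apply the quadratic formula to p^2 + p - 4 = 0: p = (-1 +/- sqrt(17))/2, i.e. p ~= 1.5616 or p ~= -2.5616.

p = -5 or p = -2.5616 or p = 1.5616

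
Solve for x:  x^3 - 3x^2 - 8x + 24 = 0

x = -2.8284 or x = 2.8284 or x = 3

Possible rational roots are divisors of 24. Testing x = 3 gives 0, so (x - 3) is a factor.
Divide: x^3 - 3x^2 - 8x + 24 = (x - 3)(x^2 - 8).
Apply the quadratic formula to x^2 - 8 = 0: x = (0 +/- sqrt(32))/2, i.e. x ~= 2.8284 or x ~= -2.8284.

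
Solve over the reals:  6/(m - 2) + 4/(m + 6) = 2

Multiply both sides by (m - 2)(m + 6):
6(m + 6) + 4(m - 2) = 2(m - 2)(m + 6).
Expand and collect terms: 2m² - 2m - 52 = 0.
By the quadratic formula, m = (2 ± √420) / 4, so m ≈ 5.6235 or m ≈ -4.6235.
Neither value makes a denominator zero (m ≠ 2, m ≠ -6), so both are valid.

m = -4.6235 or m = 5.6235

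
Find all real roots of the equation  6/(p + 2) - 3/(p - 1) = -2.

Multiply both sides by (p + 2)(p - 1):
6(p - 1) - 3(p + 2) = -2(p + 2)(p - 1).
Expand and collect terms: -2p^2 - 5p + 16 = 0.
By the quadratic formula, p = (5 +/- sqrt(153)) / -4, so p ~= -4.3423 or p ~= 1.8423.
Neither value makes a denominator zero (p != -2, p != 1), so both are valid.

p = -4.3423 or p = 1.8423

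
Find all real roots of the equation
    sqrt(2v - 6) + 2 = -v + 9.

v = 5

Isolate the radical: sqrt(2v - 6) = -v + 7.
Square both sides: 2v - 6 = (-v + 7)^2.
Expand and rearrange: v^2 - 16v + 55 = 0.
Solving gives v = 11 or v = 5.
Check each candidate in the original equation:
  v = 11: sqrt(16) = 4, while -v + 7 = -4 — extraneous.
  v = 5: sqrt(4) = 2, while -v + 7 = 2 — valid.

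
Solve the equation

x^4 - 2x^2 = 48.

Let u = x^2. The equation becomes u^2 - 2u - 48 = 0.
Factor: (u + 6)(u - 8) = 0, so u = -6 or u = 8.
x^2 = -6 < 0 has no real solution.
x^2 = 8 gives x = +/-2*sqrt(2) ~= +/-2.8284.

x = -2.8284 or x = 2.8284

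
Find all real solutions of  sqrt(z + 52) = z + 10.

z = -3

Square both sides: z + 52 = (z + 10)^2.
Expand and rearrange: z^2 + 19z + 48 = 0.
Solving gives z = -3 or z = -16.
Check each candidate in the original equation:
  z = -3: sqrt(49) = 7, while z + 10 = 7 — valid.
  z = -16: sqrt(36) = 6, while z + 10 = -6 — extraneous.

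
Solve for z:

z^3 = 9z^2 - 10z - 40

z = -1.5311 or z = 4 or z = 6.5311

Rearrange: z^3 - 9z^2 + 10z + 40 = 0.
Possible rational roots are divisors of 40. Testing z = 4 gives 0, so (z - 4) is a factor.
Divide: z^3 - 9z^2 + 10z + 40 = (z - 4)(z^2 - 5z - 10).
Apply the quadratic formula to z^2 - 5z - 10 = 0: z = (5 +/- sqrt(65))/2, i.e. z ~= 6.5311 or z ~= -1.5311.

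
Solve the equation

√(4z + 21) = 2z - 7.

Square both sides: 4z + 21 = (2z - 7)².
Expand and rearrange: 4z² - 32z + 28 = 0.
Solving gives z = 7 or z = 1.
Check each candidate in the original equation:
  z = 7: √(49) = 7, while 2z - 7 = 7 — valid.
  z = 1: √(25) = 5, while 2z - 7 = -5 — extraneous.

z = 7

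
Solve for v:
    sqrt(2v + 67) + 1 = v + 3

v = 7

Isolate the radical: sqrt(2v + 67) = v + 2.
Square both sides: 2v + 67 = (v + 2)^2.
Expand and rearrange: v^2 + 2v - 63 = 0.
Solving gives v = 7 or v = -9.
Check each candidate in the original equation:
  v = 7: sqrt(81) = 9, while v + 2 = 9 — valid.
  v = -9: sqrt(49) = 7, while v + 2 = -7 — extraneous.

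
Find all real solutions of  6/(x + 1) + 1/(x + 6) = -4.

Multiply both sides by (x + 1)(x + 6):
6(x + 6) + (x + 1) = -4(x + 1)(x + 6).
Expand and collect terms: -4x² - 35x - 61 = 0.
By the quadratic formula, x = (35 ± √249) / -8, so x ≈ -6.3475 or x ≈ -2.4025.
Neither value makes a denominator zero (x ≠ -1, x ≠ -6), so both are valid.

x = -6.3475 or x = -2.4025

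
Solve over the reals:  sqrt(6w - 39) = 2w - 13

w = 6.5 or w = 8

Square both sides: 6w - 39 = (2w - 13)^2.
Expand and rearrange: 4w^2 - 58w + 208 = 0.
Solving gives w = 8 or w = 6.5.
Check each candidate in the original equation:
  w = 8: sqrt(9) = 3, while 2w - 13 = 3 — valid.
  w = 6.5: sqrt(0) = 0, while 2w - 13 = 0 — valid.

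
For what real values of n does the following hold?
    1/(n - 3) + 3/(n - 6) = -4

n = 2.6771 or n = 5.3229

Multiply both sides by (n - 3)(n - 6):
(n - 6) + 3(n - 3) = -4(n - 3)(n - 6).
Expand and collect terms: -4n^2 + 32n - 57 = 0.
By the quadratic formula, n = (-32 +/- sqrt(112)) / -8, so n ~= 2.6771 or n ~= 5.3229.
Neither value makes a denominator zero (n != 3, n != 6), so both are valid.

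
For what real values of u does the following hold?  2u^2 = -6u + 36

Bring every term to one side: 2u^2 + 6u - 36 = 0.
Factor: 2(u + 6)(u - 3) = 0.
So u = -6 or u = 3.

u = -6 or u = 3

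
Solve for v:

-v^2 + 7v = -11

Rearrange to standard form: -v^2 + 7v + 11 = 0.
Discriminant: (7)^2 - 4*(-1)*11 = 93.
Quadratic formula: v = (-7 +/- sqrt(93)) / (-2).
So v = 7/2 - sqrt(93)/2 ~= -1.3218 or v = 7/2 + sqrt(93)/2 ~= 8.3218.

v = -1.3218 or v = 8.3218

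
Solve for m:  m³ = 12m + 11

Rearrange: m³ - 12m - 11 = 0.
Possible rational roots are divisors of -11. Testing m = -1 gives 0, so (m + 1) is a factor.
Divide: m³ - 12m - 11 = (m + 1)(m² - m - 11).
Apply the quadratic formula to m² - m - 11 = 0: m = (1 ± √45)/2, i.e. m ≈ 3.8541 or m ≈ -2.8541.

m = -2.8541 or m = -1 or m = 3.8541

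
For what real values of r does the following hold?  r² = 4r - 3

r = 1 or r = 3

Bring every term to one side: r² - 4r + 3 = 0.
Factor: (r - 3)(r - 1) = 0.
So r = 3 or r = 1.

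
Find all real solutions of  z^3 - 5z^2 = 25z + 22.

Rearrange: z^3 - 5z^2 - 25z - 22 = 0.
Possible rational roots are divisors of -22. Testing z = -2 gives 0, so (z + 2) is a factor.
Divide: z^3 - 5z^2 - 25z - 22 = (z + 2)(z^2 - 7z - 11).
Apply the quadratic formula to z^2 - 7z - 11 = 0: z = (7 +/- sqrt(93))/2, i.e. z ~= 8.3218 or z ~= -1.3218.

z = -2 or z = -1.3218 or z = 8.3218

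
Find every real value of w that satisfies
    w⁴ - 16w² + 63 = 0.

w = -3 or w = -2.6458 or w = 2.6458 or w = 3

Let u = w². The equation becomes u² - 16u + 63 = 0.
Factor: (u - 9)(u - 7) = 0, so u = 9 or u = 7.
w² = 9 gives w = ±3.
w² = 7 gives w = ±√(7) ≈ ±2.6458.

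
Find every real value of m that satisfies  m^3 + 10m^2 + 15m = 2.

Rearrange: m^3 + 10m^2 + 15m - 2 = 0.
Possible rational roots are divisors of -2. Testing m = -2 gives 0, so (m + 2) is a factor.
Divide: m^3 + 10m^2 + 15m - 2 = (m + 2)(m^2 + 8m - 1).
Apply the quadratic formula to m^2 + 8m - 1 = 0: m = (-8 +/- sqrt(68))/2, i.e. m ~= 0.1231 or m ~= -8.1231.

m = -8.1231 or m = -2 or m = 0.1231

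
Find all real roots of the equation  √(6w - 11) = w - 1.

w = 2 or w = 6

Square both sides: 6w - 11 = (w - 1)².
Expand and rearrange: w² - 8w + 12 = 0.
Solving gives w = 6 or w = 2.
Check each candidate in the original equation:
  w = 6: √(25) = 5, while w - 1 = 5 — valid.
  w = 2: √(1) = 1, while w - 1 = 1 — valid.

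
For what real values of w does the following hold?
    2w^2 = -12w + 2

Rearrange to standard form: 2w^2 + 12w - 2 = 0.
Discriminant: (12)^2 - 4*2*(-2) = 160.
Quadratic formula: w = (-12 +/- sqrt(160)) / 4.
So w = -3 + sqrt(10) ~= 0.1623 or w = -sqrt(10) - 3 ~= -6.1623.

w = -6.1623 or w = 0.1623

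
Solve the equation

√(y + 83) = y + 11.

Square both sides: y + 83 = (y + 11)².
Expand and rearrange: y² + 21y + 38 = 0.
Solving gives y = -2 or y = -19.
Check each candidate in the original equation:
  y = -2: √(81) = 9, while y + 11 = 9 — valid.
  y = -19: √(64) = 8, while y + 11 = -8 — extraneous.

y = -2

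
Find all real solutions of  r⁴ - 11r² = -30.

Let u = r². The equation becomes u² - 11u + 30 = 0.
Factor: (u - 5)(u - 6) = 0, so u = 5 or u = 6.
r² = 5 gives r = ±√(5) ≈ ±2.2361.
r² = 6 gives r = ±√(6) ≈ ±2.4495.

r = -2.4495 or r = -2.2361 or r = 2.2361 or r = 2.4495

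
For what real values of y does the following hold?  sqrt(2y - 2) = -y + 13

Square both sides: 2y - 2 = (-y + 13)^2.
Expand and rearrange: y^2 - 28y + 171 = 0.
Solving gives y = 19 or y = 9.
Check each candidate in the original equation:
  y = 19: sqrt(36) = 6, while -y + 13 = -6 — extraneous.
  y = 9: sqrt(16) = 4, while -y + 13 = 4 — valid.

y = 9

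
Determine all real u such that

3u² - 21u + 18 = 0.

u = 1 or u = 6

Factor: 3(u - 1)(u - 6) = 0.
So u = 1 or u = 6.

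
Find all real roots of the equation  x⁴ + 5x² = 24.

Let u = x². The equation becomes u² + 5u - 24 = 0.
Factor: (u + 8)(u - 3) = 0, so u = -8 or u = 3.
x² = -8 < 0 has no real solution.
x² = 3 gives x = ±√(3) ≈ ±1.7321.

x = -1.7321 or x = 1.7321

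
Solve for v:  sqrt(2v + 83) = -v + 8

v = -1

Square both sides: 2v + 83 = (-v + 8)^2.
Expand and rearrange: v^2 - 18v - 19 = 0.
Solving gives v = 19 or v = -1.
Check each candidate in the original equation:
  v = 19: sqrt(121) = 11, while -v + 8 = -11 — extraneous.
  v = -1: sqrt(81) = 9, while -v + 8 = 9 — valid.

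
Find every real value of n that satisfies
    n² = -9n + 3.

n = -9.3218 or n = 0.3218

Rearrange to standard form: n² + 9n - 3 = 0.
Discriminant: (9)² − 4·1·(-3) = 93.
Quadratic formula: n = (-9 ± √93) / 2.
So n = -9/2 + √(93)/2 ≈ 0.3218 or n = -√(93)/2 - 9/2 ≈ -9.3218.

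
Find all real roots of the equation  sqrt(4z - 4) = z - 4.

Square both sides: 4z - 4 = (z - 4)^2.
Expand and rearrange: z^2 - 12z + 20 = 0.
Solving gives z = 10 or z = 2.
Check each candidate in the original equation:
  z = 10: sqrt(36) = 6, while z - 4 = 6 — valid.
  z = 2: sqrt(4) = 2, while z - 4 = -2 — extraneous.

z = 10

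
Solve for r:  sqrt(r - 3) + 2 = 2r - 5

Isolate the radical: sqrt(r - 3) = 2r - 7.
Square both sides: r - 3 = (2r - 7)^2.
Expand and rearrange: 4r^2 - 29r + 52 = 0.
Solving gives r = 4 or r = 3.25.
Check each candidate in the original equation:
  r = 4: sqrt(1) = 1, while 2r - 7 = 1 — valid.
  r = 3.25: sqrt(0.25) = 0.5, while 2r - 7 = -0.5 — extraneous.

r = 4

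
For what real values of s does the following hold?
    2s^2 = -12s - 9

Rearrange to standard form: 2s^2 + 12s + 9 = 0.
Discriminant: (12)^2 - 4*2*9 = 72.
Quadratic formula: s = (-12 +/- sqrt(72)) / 4.
So s = -3 + 3*sqrt(2)/2 ~= -0.8787 or s = -3 - 3*sqrt(2)/2 ~= -5.1213.

s = -5.1213 or s = -0.8787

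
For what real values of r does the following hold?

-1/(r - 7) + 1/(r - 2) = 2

Multiply both sides by (r - 7)(r - 2):
-(r - 2) + (r - 7) = 2(r - 7)(r - 2).
Expand and collect terms: 2r^2 - 18r + 33 = 0.
By the quadratic formula, r = (18 +/- sqrt(60)) / 4, so r ~= 6.4365 or r ~= 2.5635.
Neither value makes a denominator zero (r != 7, r != 2), so both are valid.

r = 2.5635 or r = 6.4365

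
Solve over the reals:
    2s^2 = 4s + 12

s = -1.6458 or s = 3.6458

Rearrange to standard form: 2s^2 - 4s - 12 = 0.
Discriminant: (-4)^2 - 4*2*(-12) = 112.
Quadratic formula: s = (4 +/- sqrt(112)) / 4.
So s = 1 + sqrt(7) ~= 3.6458 or s = 1 - sqrt(7) ~= -1.6458.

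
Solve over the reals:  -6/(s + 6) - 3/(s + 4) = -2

Multiply both sides by (s + 6)(s + 4):
-6(s + 4) - 3(s + 6) = -2(s + 6)(s + 4).
Expand and collect terms: -2s² - 11s - 6 = 0.
By the quadratic formula, s = (11 ± √73) / -4, so s ≈ -4.886 or s ≈ -0.614.
Neither value makes a denominator zero (s ≠ -6, s ≠ -4), so both are valid.

s = -4.886 or s = -0.614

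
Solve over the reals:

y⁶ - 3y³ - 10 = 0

Let u = y³. The equation becomes u² - 3u - 10 = 0.
Factor: (u - 5)(u + 2) = 0, so u = 5 or u = -2.
y³ = 5 gives y = ∛(5) ≈ 1.71.
y³ = -2 gives y = -∛(2) ≈ -1.2599.

y = -1.2599 or y = 1.71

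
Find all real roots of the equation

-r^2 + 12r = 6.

r = 0.5228 or r = 11.4772

Rearrange to standard form: -r^2 + 12r - 6 = 0.
Discriminant: (12)^2 - 4*(-1)*(-6) = 120.
Quadratic formula: r = (-12 +/- sqrt(120)) / (-2).
So r = 6 - sqrt(30) ~= 0.5228 or r = sqrt(30) + 6 ~= 11.4772.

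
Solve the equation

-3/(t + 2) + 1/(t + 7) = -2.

Multiply both sides by (t + 2)(t + 7):
-3(t + 7) + (t + 2) = -2(t + 2)(t + 7).
Expand and collect terms: -2t^2 - 16t - 9 = 0.
By the quadratic formula, t = (16 +/- sqrt(184)) / -4, so t ~= -7.3912 or t ~= -0.6088.
Neither value makes a denominator zero (t != -2, t != -7), so both are valid.

t = -7.3912 or t = -0.6088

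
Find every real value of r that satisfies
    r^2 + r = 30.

Bring every term to one side: r^2 + r - 30 = 0.
Factor: (r + 6)(r - 5) = 0.
So r = -6 or r = 5.

r = -6 or r = 5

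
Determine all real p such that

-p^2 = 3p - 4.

p = -4 or p = 1

Bring every term to one side: -p^2 - 3p + 4 = 0.
Factor: -1(p + 4)(p - 1) = 0.
So p = -4 or p = 1.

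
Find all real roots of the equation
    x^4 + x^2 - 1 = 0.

x = -0.7862 or x = 0.7862

Let u = x^2. The equation becomes u^2 + u - 1 = 0.
By the quadratic formula, u = -1/2 + sqrt(5)/2 or u = -sqrt(5)/2 - 1/2.
x^2 = -1/2 + sqrt(5)/2 gives x = +/-sqrt(-1/2 + sqrt(5)/2) ~= +/-0.7862.
x^2 = -sqrt(5)/2 - 1/2 < 0 has no real solution.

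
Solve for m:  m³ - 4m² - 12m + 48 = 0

m = -3.4641 or m = 3.4641 or m = 4

Possible rational roots are divisors of 48. Testing m = 4 gives 0, so (m - 4) is a factor.
Divide: m³ - 4m² - 12m + 48 = (m - 4)(m² - 12).
Apply the quadratic formula to m² - 12 = 0: m = (0 ± √48)/2, i.e. m ≈ 3.4641 or m ≈ -3.4641.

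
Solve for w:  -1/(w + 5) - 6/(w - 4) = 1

w = -7.1623 or w = -0.8377

Multiply both sides by (w + 5)(w - 4):
-(w - 4) - 6(w + 5) = (w + 5)(w - 4).
Expand and collect terms: w^2 + 8w + 6 = 0.
By the quadratic formula, w = (-8 +/- sqrt(40)) / 2, so w ~= -0.8377 or w ~= -7.1623.
Neither value makes a denominator zero (w != -5, w != 4), so both are valid.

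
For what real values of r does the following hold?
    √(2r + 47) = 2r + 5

Square both sides: 2r + 47 = (2r + 5)².
Expand and rearrange: 4r² + 18r - 22 = 0.
Solving gives r = 1 or r = -5.5.
Check each candidate in the original equation:
  r = 1: √(49) = 7, while 2r + 5 = 7 — valid.
  r = -5.5: √(36) = 6, while 2r + 5 = -6 — extraneous.

r = 1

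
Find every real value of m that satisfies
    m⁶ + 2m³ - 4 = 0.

Let u = m³. The equation becomes u² + 2u - 4 = 0.
By the quadratic formula, u = -1 + √(5) or u = -√(5) - 1.
m³ = -1 + √(5) gives m = ∛(-1 + √(5)) ≈ 1.0732.
m³ = -√(5) - 1 gives m = -∛(1 + √(5)) ≈ -1.4791.

m = -1.4791 or m = 1.0732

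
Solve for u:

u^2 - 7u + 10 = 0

Factor: (u - 5)(u - 2) = 0.
So u = 5 or u = 2.

u = 2 or u = 5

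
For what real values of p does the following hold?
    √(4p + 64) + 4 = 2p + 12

Isolate the radical: √(4p + 64) = 2p + 8.
Square both sides: 4p + 64 = (2p + 8)².
Expand and rearrange: 4p² + 28p = 0.
Solving gives p = 0 or p = -7.
Check each candidate in the original equation:
  p = 0: √(64) = 8, while 2p + 8 = 8 — valid.
  p = -7: √(36) = 6, while 2p + 8 = -6 — extraneous.

p = 0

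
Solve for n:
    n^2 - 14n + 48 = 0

Factor: (n - 6)(n - 8) = 0.
So n = 6 or n = 8.

n = 6 or n = 8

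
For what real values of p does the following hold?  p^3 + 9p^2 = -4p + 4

p = -8.4721 or p = -1 or p = 0.4721

Rearrange: p^3 + 9p^2 + 4p - 4 = 0.
Possible rational roots are divisors of -4. Testing p = -1 gives 0, so (p + 1) is a factor.
Divide: p^3 + 9p^2 + 4p - 4 = (p + 1)(p^2 + 8p - 4).
Apply the quadratic formula to p^2 + 8p - 4 = 0: p = (-8 +/- sqrt(80))/2, i.e. p ~= 0.4721 or p ~= -8.4721.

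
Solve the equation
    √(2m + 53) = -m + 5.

m = -2

Square both sides: 2m + 53 = (-m + 5)².
Expand and rearrange: m² - 12m - 28 = 0.
Solving gives m = 14 or m = -2.
Check each candidate in the original equation:
  m = 14: √(81) = 9, while -m + 5 = -9 — extraneous.
  m = -2: √(49) = 7, while -m + 5 = 7 — valid.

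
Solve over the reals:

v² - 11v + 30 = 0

v = 5 or v = 6

Factor: (v - 6)(v - 5) = 0.
So v = 6 or v = 5.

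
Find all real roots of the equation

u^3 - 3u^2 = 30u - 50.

u = -5 or u = 1.5505 or u = 6.4495

Rearrange: u^3 - 3u^2 - 30u + 50 = 0.
Possible rational roots are divisors of 50. Testing u = -5 gives 0, so (u + 5) is a factor.
Divide: u^3 - 3u^2 - 30u + 50 = (u + 5)(u^2 - 8u + 10).
Apply the quadratic formula to u^2 - 8u + 10 = 0: u = (8 +/- sqrt(24))/2, i.e. u ~= 6.4495 or u ~= 1.5505.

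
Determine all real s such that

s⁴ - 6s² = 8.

s = -2.6689 or s = 2.6689

Let u = s². The equation becomes u² - 6u - 8 = 0.
By the quadratic formula, u = 3 + √(17) or u = 3 - √(17).
s² = 3 + √(17) gives s = ±√(3 + √(17)) ≈ ±2.6689.
s² = 3 - √(17) < 0 has no real solution.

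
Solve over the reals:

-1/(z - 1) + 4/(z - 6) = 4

z = 0.7903 or z = 6.9597

Multiply both sides by (z - 1)(z - 6):
-(z - 6) + 4(z - 1) = 4(z - 1)(z - 6).
Expand and collect terms: 4z² - 31z + 22 = 0.
By the quadratic formula, z = (31 ± √609) / 8, so z ≈ 6.9597 or z ≈ 0.7903.
Neither value makes a denominator zero (z ≠ 1, z ≠ 6), so both are valid.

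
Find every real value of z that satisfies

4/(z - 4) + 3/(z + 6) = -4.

z = -6.8263 or z = 3.0763

Multiply both sides by (z - 4)(z + 6):
4(z + 6) + 3(z - 4) = -4(z - 4)(z + 6).
Expand and collect terms: -4z^2 - 15z + 84 = 0.
By the quadratic formula, z = (15 +/- sqrt(1569)) / -8, so z ~= -6.8263 or z ~= 3.0763.
Neither value makes a denominator zero (z != 4, z != -6), so both are valid.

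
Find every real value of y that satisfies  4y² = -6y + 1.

Rearrange to standard form: 4y² + 6y - 1 = 0.
Discriminant: (6)² − 4·4·(-1) = 52.
Quadratic formula: y = (-6 ± √52) / 8.
So y = -3/4 + √(13)/4 ≈ 0.1514 or y = -√(13)/4 - 3/4 ≈ -1.6514.

y = -1.6514 or y = 0.1514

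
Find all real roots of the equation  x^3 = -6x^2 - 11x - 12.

Rearrange: x^3 + 6x^2 + 11x + 12 = 0.
Possible rational roots are divisors of 12. Testing x = -4 gives 0, so (x + 4) is a factor.
Divide: x^3 + 6x^2 + 11x + 12 = (x + 4)(x^2 + 2x + 3).
The quadratic x^2 + 2x + 3 has discriminant -8 < 0, so no further real roots.

x = -4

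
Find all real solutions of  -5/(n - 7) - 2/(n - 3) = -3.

n = 3.4535 or n = 8.8798

Multiply both sides by (n - 7)(n - 3):
-5(n - 3) - 2(n - 7) = -3(n - 7)(n - 3).
Expand and collect terms: -3n² + 37n - 92 = 0.
By the quadratic formula, n = (-37 ± √265) / -6, so n ≈ 3.4535 or n ≈ 8.8798.
Neither value makes a denominator zero (n ≠ 7, n ≠ 3), so both are valid.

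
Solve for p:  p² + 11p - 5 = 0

Discriminant: (11)² − 4·1·(-5) = 141.
Quadratic formula: p = (-11 ± √141) / 2.
So p = -11/2 + √(141)/2 ≈ 0.4372 or p = -√(141)/2 - 11/2 ≈ -11.4372.

p = -11.4372 or p = 0.4372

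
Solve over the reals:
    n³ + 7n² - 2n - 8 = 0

Possible rational roots are divisors of -8. Testing n = -1 gives 0, so (n + 1) is a factor.
Divide: n³ + 7n² - 2n - 8 = (n + 1)(n² + 6n - 8).
Apply the quadratic formula to n² + 6n - 8 = 0: n = (-6 ± √68)/2, i.e. n ≈ 1.1231 or n ≈ -7.1231.

n = -7.1231 or n = -1 or n = 1.1231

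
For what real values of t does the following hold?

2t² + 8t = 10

t = -5 or t = 1

Bring every term to one side: 2t² + 8t - 10 = 0.
Factor: 2(t + 5)(t - 1) = 0.
So t = -5 or t = 1.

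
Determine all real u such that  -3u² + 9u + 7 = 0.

Discriminant: (9)² − 4·(-3)·7 = 165.
Quadratic formula: u = (-9 ± √165) / (-6).
So u = 3/2 - √(165)/6 ≈ -0.6409 or u = 3/2 + √(165)/6 ≈ 3.6409.

u = -0.6409 or u = 3.6409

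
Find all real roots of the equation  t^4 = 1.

t = -1 or t = 1

Let u = t^2. The equation becomes u^2 - 1 = 0.
Factor: (u - 1)(u + 1) = 0, so u = 1 or u = -1.
t^2 = 1 gives t = +/-1.
t^2 = -1 < 0 has no real solution.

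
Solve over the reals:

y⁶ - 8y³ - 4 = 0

y = -0.7787 or y = 2.0386

Let u = y³. The equation becomes u² - 8u - 4 = 0.
By the quadratic formula, u = 4 + 2·√(5) or u = 4 - 2·√(5).
y³ = 4 + 2·√(5) gives y = ∛(4 + 2·√(5)) ≈ 2.0386.
y³ = 4 - 2·√(5) gives y = -∛(-4 + 2·√(5)) ≈ -0.7787.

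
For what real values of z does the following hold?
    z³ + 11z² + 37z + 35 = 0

z = -5 or z = -4.4142 or z = -1.5858

Possible rational roots are divisors of 35. Testing z = -5 gives 0, so (z + 5) is a factor.
Divide: z³ + 11z² + 37z + 35 = (z + 5)(z² + 6z + 7).
Apply the quadratic formula to z² + 6z + 7 = 0: z = (-6 ± √8)/2, i.e. z ≈ -1.5858 or z ≈ -4.4142.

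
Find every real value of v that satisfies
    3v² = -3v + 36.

v = -4 or v = 3

Bring every term to one side: 3v² + 3v - 36 = 0.
Factor: 3(v - 3)(v + 4) = 0.
So v = 3 or v = -4.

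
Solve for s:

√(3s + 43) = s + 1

Square both sides: 3s + 43 = (s + 1)².
Expand and rearrange: s² - s - 42 = 0.
Solving gives s = 7 or s = -6.
Check each candidate in the original equation:
  s = 7: √(64) = 8, while s + 1 = 8 — valid.
  s = -6: √(25) = 5, while s + 1 = -5 — extraneous.

s = 7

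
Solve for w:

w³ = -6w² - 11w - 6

Rearrange: w³ + 6w² + 11w + 6 = 0.
Possible rational roots are divisors of 6. Testing w = -2 gives 0, so (w + 2) is a factor.
Divide: w³ + 6w² + 11w + 6 = (w + 2)(w² + 4w + 3).
Factor the quadratic: w = -1 or w = -3.

w = -3 or w = -2 or w = -1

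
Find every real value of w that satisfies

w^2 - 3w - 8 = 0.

w = -1.7016 or w = 4.7016

Discriminant: (-3)^2 - 4*1*(-8) = 41.
Quadratic formula: w = (3 +/- sqrt(41)) / 2.
So w = 3/2 + sqrt(41)/2 ~= 4.7016 or w = 3/2 - sqrt(41)/2 ~= -1.7016.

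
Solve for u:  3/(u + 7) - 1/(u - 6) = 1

u = -3.6533 or u = 4.6533

Multiply both sides by (u + 7)(u - 6):
3(u - 6) - (u + 7) = (u + 7)(u - 6).
Expand and collect terms: u^2 - u - 17 = 0.
By the quadratic formula, u = (1 +/- sqrt(69)) / 2, so u ~= 4.6533 or u ~= -3.6533.
Neither value makes a denominator zero (u != -7, u != 6), so both are valid.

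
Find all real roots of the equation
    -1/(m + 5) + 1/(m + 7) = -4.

m = -7.2247 or m = -4.7753

Multiply both sides by (m + 5)(m + 7):
-(m + 7) + (m + 5) = -4(m + 5)(m + 7).
Expand and collect terms: -4m² - 48m - 138 = 0.
By the quadratic formula, m = (48 ± √96) / -8, so m ≈ -7.2247 or m ≈ -4.7753.
Neither value makes a denominator zero (m ≠ -5, m ≠ -7), so both are valid.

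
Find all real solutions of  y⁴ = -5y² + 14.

y = -1.4142 or y = 1.4142

Let u = y². The equation becomes u² + 5u - 14 = 0.
Factor: (u + 7)(u - 2) = 0, so u = -7 or u = 2.
y² = -7 < 0 has no real solution.
y² = 2 gives y = ±√(2) ≈ ±1.4142.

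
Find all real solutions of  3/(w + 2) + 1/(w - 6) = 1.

Multiply both sides by (w + 2)(w - 6):
3(w - 6) + (w + 2) = (w + 2)(w - 6).
Expand and collect terms: w^2 - 8w + 4 = 0.
By the quadratic formula, w = (8 +/- sqrt(48)) / 2, so w ~= 7.4641 or w ~= 0.5359.
Neither value makes a denominator zero (w != -2, w != 6), so both are valid.

w = 0.5359 or w = 7.4641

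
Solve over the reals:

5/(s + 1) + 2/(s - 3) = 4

Multiply both sides by (s + 1)(s - 3):
5(s - 3) + 2(s + 1) = 4(s + 1)(s - 3).
Expand and collect terms: 4s^2 - 15s + 1 = 0.
By the quadratic formula, s = (15 +/- sqrt(209)) / 8, so s ~= 3.6821 or s ~= 0.0679.
Neither value makes a denominator zero (s != -1, s != 3), so both are valid.

s = 0.0679 or s = 3.6821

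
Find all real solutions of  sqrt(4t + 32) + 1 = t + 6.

t = 1

Isolate the radical: sqrt(4t + 32) = t + 5.
Square both sides: 4t + 32 = (t + 5)^2.
Expand and rearrange: t^2 + 6t - 7 = 0.
Solving gives t = 1 or t = -7.
Check each candidate in the original equation:
  t = 1: sqrt(36) = 6, while t + 5 = 6 — valid.
  t = -7: sqrt(4) = 2, while t + 5 = -2 — extraneous.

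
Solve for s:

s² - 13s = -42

Bring every term to one side: s² - 13s + 42 = 0.
Factor: (s - 7)(s - 6) = 0.
So s = 7 or s = 6.

s = 6 or s = 7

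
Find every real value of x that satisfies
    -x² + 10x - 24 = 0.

Factor: -1(x - 6)(x - 4) = 0.
So x = 6 or x = 4.

x = 4 or x = 6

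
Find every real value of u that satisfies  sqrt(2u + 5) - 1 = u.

u = 2

Isolate the radical: sqrt(2u + 5) = u + 1.
Square both sides: 2u + 5 = (u + 1)^2.
Expand and rearrange: u^2 - 4 = 0.
Solving gives u = 2 or u = -2.
Check each candidate in the original equation:
  u = 2: sqrt(9) = 3, while u + 1 = 3 — valid.
  u = -2: sqrt(1) = 1, while u + 1 = -1 — extraneous.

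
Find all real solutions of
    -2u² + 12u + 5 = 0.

u = -0.3912 or u = 6.3912

Discriminant: (12)² − 4·(-2)·5 = 184.
Quadratic formula: u = (-12 ± √184) / (-4).
So u = 3 - √(46)/2 ≈ -0.3912 or u = 3 + √(46)/2 ≈ 6.3912.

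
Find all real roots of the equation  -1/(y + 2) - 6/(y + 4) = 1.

Multiply both sides by (y + 2)(y + 4):
-(y + 4) - 6(y + 2) = (y + 2)(y + 4).
Expand and collect terms: y² + 13y + 24 = 0.
By the quadratic formula, y = (-13 ± √73) / 2, so y ≈ -2.228 or y ≈ -10.772.
Neither value makes a denominator zero (y ≠ -2, y ≠ -4), so both are valid.

y = -10.772 or y = -2.228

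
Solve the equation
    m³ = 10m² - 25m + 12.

Rearrange: m³ - 10m² + 25m - 12 = 0.
Possible rational roots are divisors of -12. Testing m = 3 gives 0, so (m - 3) is a factor.
Divide: m³ - 10m² + 25m - 12 = (m - 3)(m² - 7m + 4).
Apply the quadratic formula to m² - 7m + 4 = 0: m = (7 ± √33)/2, i.e. m ≈ 6.3723 or m ≈ 0.6277.

m = 0.6277 or m = 3 or m = 6.3723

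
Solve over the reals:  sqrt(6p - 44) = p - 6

Square both sides: 6p - 44 = (p - 6)^2.
Expand and rearrange: p^2 - 18p + 80 = 0.
Solving gives p = 10 or p = 8.
Check each candidate in the original equation:
  p = 10: sqrt(16) = 4, while p - 6 = 4 — valid.
  p = 8: sqrt(4) = 2, while p - 6 = 2 — valid.

p = 8 or p = 10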